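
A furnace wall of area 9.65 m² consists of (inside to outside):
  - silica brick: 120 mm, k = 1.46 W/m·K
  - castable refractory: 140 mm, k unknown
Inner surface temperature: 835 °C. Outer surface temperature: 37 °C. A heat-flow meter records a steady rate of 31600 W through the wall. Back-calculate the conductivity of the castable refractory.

Using the resistance-network approach (series):
R_silica brick = L/(kA) = 0.12/(1.46×9.65) = 0.008517 K/W
Sum of known resistances R_other = 0.008517 K/W
Total R = ΔT/Q = 798/31600 = 0.02525 K/W
R_castable refractory = R_total − R_other = 0.01674 K/W
k = L/(R·A) = 0.14/(0.01674×9.65)

k ≈ 0.867 W/(m·K)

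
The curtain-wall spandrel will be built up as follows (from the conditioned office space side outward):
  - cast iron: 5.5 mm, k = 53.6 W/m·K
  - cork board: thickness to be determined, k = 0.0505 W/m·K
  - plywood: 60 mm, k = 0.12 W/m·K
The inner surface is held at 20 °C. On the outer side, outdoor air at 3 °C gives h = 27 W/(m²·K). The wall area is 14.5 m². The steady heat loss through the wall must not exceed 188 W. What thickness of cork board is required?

L ≈ 39.1 mm

Series thermal resistances:
R_cast iron = L/(kA) = 0.0055/(53.6×14.5) = 7.077×10^-6 K/W
R_plywood = L/(kA) = 0.06/(0.12×14.5) = 0.03448 K/W
R_outer film = 1/(h_o·A) = 1/(27×14.5) = 0.002554 K/W
Sum of the known resistances R_other = 0.03704 K/W
Required total resistance R_tot = ΔT/Q_allow = 17/188 = 0.09043 K/W
R_cork board = R_tot − R_other = 0.05338 K/W
L = R·k·A = 0.05338×0.0505×14.5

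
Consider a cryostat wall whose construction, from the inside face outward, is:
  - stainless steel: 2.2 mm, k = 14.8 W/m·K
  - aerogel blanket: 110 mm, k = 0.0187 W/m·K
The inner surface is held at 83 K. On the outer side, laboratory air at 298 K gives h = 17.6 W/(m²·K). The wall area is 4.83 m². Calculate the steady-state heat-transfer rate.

Q ≈ 175 W

Model the wall as resistances in series:
R_stainless steel = L/(kA) = 0.0022/(14.8×4.83) = 3.078×10^-5 K/W
R_aerogel blanket = L/(kA) = 0.11/(0.0187×4.83) = 1.218 K/W
R_outer film = 1/(h_o·A) = 1/(17.6×4.83) = 0.01176 K/W
R_total = 1.23 K/W
Q = ΔT / R_total = 215 / 1.23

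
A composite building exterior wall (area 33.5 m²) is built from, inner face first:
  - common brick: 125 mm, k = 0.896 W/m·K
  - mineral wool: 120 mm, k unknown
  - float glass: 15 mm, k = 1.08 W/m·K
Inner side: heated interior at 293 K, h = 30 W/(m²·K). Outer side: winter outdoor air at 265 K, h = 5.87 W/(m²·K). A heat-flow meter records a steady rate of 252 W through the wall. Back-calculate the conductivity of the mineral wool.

Thermal resistances in series:
R_inner film = 1/(h_i·A) = 1/(30×33.5) = 9.95×10^-4 K/W
R_common brick = L/(kA) = 0.125/(0.896×33.5) = 0.004164 K/W
R_float glass = L/(kA) = 0.015/(1.08×33.5) = 4.146×10^-4 K/W
R_outer film = 1/(h_o·A) = 1/(5.87×33.5) = 0.005085 K/W
Sum of known resistances R_other = 0.01066 K/W
Total R = ΔT/Q = 28/252 = 0.1111 K/W
R_mineral wool = R_total − R_other = 0.1005 K/W
k = L/(R·A) = 0.12/(0.1005×33.5)

k ≈ 0.0357 W/(m·K)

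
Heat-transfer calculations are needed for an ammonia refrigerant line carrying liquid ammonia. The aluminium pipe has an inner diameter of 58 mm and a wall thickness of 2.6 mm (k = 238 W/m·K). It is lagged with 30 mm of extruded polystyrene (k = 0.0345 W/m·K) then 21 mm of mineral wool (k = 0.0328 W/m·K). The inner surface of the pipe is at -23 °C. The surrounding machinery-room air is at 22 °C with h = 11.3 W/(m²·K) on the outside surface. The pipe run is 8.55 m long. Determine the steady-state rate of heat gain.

Q ≈ 82.3 W

Treating each annulus and film as a series resistance:
R_aluminium pipe wall = ln(31.6/29)/(2π×238×8.55) = 6.715×10^-6 K/W
R_extruded polystyrene = ln(61.6/31.6)/(2π×0.0345×8.55) = 0.3602 K/W
R_mineral wool = ln(82.6/61.6)/(2π×0.0328×8.55) = 0.1665 K/W
R_outer film = 1/(h_o·2πr_oL) = 1/(11.3×2π×0.0826×8.55) = 0.01994 K/W
R_total = 0.5466 K/W
Q = ΔT/R_total = 45/0.5466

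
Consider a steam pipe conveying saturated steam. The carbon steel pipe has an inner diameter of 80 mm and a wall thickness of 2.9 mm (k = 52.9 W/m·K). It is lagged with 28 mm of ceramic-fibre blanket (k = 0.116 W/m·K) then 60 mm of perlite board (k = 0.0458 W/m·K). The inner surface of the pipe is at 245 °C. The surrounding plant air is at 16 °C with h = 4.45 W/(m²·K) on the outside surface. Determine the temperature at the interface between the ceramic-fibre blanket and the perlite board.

T ≈ 194 °C

For a radial system each layer contributes R = ln(r_out/r_in)/(2πkL); films add R = 1/(hA).
R_carbon steel pipe wall = ln(42.9/40)/(2π×52.9×1) = 2.106×10^-4 K/W
R_ceramic-fibre blanket = ln(70.9/42.9)/(2π×0.116×1) = 0.6893 K/W
R_perlite board = ln(130.9/70.9)/(2π×0.0458×1) = 2.131 K/W
R_outer film = 1/(h_o·2πr_oL) = 1/(4.45×2π×0.1309×1) = 0.2732 K/W
R_total = 3.093 K/W
Q = ΔT/R_total = 229/3.093
Q = 74 W/m
T_interface = T_inner − Q·ΣR(inner→interface) = 245 − 74×0.6895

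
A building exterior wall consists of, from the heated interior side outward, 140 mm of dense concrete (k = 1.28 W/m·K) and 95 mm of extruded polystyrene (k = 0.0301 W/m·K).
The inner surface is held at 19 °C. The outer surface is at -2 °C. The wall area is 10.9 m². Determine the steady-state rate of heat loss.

Q ≈ 70.1 W

Model the wall as resistances in series:
R_dense concrete = L/(kA) = 0.14/(1.28×10.9) = 0.01003 K/W
R_extruded polystyrene = L/(kA) = 0.095/(0.0301×10.9) = 0.2896 K/W
R_total = 0.2996 K/W
Q = ΔT / R_total = 21 / 0.2996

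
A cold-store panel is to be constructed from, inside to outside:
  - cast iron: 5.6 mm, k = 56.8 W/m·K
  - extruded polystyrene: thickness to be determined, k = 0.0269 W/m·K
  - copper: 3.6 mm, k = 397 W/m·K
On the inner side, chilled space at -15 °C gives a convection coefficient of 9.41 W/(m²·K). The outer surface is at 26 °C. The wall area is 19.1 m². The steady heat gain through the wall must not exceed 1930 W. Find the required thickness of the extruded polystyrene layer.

L ≈ 8.05 mm

Treating each layer as a thermal resistance in series:
R_inner film = 1/(h_i·A) = 1/(9.41×19.1) = 0.005564 K/W
R_cast iron = L/(kA) = 0.0056/(56.8×19.1) = 5.162×10^-6 K/W
R_copper = L/(kA) = 0.0036/(397×19.1) = 4.748×10^-7 K/W
Sum of the known resistances R_other = 0.00557 K/W
Required total resistance R_tot = ΔT/Q_allow = 41/1930 = 0.02124 K/W
R_extruded polystyrene = R_tot − R_other = 0.01567 K/W
L = R·k·A = 0.01567×0.0269×19.1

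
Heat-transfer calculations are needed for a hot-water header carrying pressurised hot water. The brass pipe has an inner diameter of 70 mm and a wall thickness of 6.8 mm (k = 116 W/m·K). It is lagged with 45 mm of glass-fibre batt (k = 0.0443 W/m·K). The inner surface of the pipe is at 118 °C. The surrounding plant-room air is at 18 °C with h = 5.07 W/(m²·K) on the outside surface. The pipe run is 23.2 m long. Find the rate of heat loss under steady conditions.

Radial resistances (cylindrical: R_cond = ln(r_o/r_i)/(2πkL), R_conv = 1/(h·2πrL)):
R_brass pipe wall = ln(41.8/35)/(2π×116×23.2) = 1.05×10^-5 K/W
R_glass-fibre batt = ln(86.8/41.8)/(2π×0.0443×23.2) = 0.1132 K/W
R_outer film = 1/(h_o·2πr_oL) = 1/(5.07×2π×0.0868×23.2) = 0.01559 K/W
R_total = 0.1288 K/W
Q = ΔT/R_total = 100/0.1288

Q ≈ 777 W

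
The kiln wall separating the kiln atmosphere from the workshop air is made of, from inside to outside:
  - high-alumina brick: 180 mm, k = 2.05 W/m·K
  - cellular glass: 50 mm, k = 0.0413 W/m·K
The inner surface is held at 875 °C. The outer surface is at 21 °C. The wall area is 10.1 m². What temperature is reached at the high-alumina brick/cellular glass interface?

T ≈ 817 °C

Thermal resistances in series:
R_high-alumina brick = L/(kA) = 0.18/(2.05×10.1) = 0.008694 K/W
R_cellular glass = L/(kA) = 0.05/(0.0413×10.1) = 0.1199 K/W
R_total = 0.1286 K/W;  Q = ΔT/R_total = 854/0.1286 = 6643 W
T_interface = T_inner − Q·ΣR(inner→interface) = 875 − 6640×0.008694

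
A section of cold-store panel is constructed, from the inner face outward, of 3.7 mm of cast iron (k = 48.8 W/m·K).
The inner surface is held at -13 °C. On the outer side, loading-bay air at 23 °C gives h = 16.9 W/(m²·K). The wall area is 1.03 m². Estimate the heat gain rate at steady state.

Treating each layer as a thermal resistance in series:
R_cast iron = L/(kA) = 0.0037/(48.8×1.03) = 7.361×10^-5 K/W
R_outer film = 1/(h_o·A) = 1/(16.9×1.03) = 0.05745 K/W
R_total = 0.05752 K/W
Q = ΔT / R_total = 36 / 0.05752

Q ≈ 626 W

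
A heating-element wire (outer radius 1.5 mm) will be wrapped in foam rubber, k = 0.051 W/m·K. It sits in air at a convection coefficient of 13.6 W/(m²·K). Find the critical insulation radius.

r_cr ≈ 3.75 mm

For a cylinder r_cr = k/h = 0.051/13.6
r_cr = 3.75 mm; since the bare radius (1.5 mm) is below r_cr, adding a thin layer of insulation will *increase* heat loss.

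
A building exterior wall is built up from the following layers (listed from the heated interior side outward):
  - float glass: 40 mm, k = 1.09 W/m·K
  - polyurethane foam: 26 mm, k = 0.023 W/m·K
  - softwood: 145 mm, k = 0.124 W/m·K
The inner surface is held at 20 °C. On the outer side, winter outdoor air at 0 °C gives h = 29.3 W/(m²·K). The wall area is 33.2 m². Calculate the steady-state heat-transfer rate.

Treating each layer as a thermal resistance in series:
R_float glass = L/(kA) = 0.04/(1.09×33.2) = 0.001105 K/W
R_polyurethane foam = L/(kA) = 0.026/(0.023×33.2) = 0.03405 K/W
R_softwood = L/(kA) = 0.145/(0.124×33.2) = 0.03522 K/W
R_outer film = 1/(h_o·A) = 1/(29.3×33.2) = 0.001028 K/W
R_total = 0.0714 K/W
Q = ΔT / R_total = 20 / 0.0714

Q ≈ 280 W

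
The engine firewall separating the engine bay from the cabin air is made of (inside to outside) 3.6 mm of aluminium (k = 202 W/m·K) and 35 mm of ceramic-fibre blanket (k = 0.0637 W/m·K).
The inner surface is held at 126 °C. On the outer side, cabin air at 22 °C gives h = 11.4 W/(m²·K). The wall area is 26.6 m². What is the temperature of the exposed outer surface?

T ≈ 36.3 °C

Using the resistance-network approach (series):
R_aluminium = L/(kA) = 0.0036/(202×26.6) = 6.7×10^-7 K/W
R_ceramic-fibre blanket = L/(kA) = 0.035/(0.0637×26.6) = 0.02066 K/W
R_outer film = 1/(h_o·A) = 1/(11.4×26.6) = 0.003298 K/W
R_total = 0.02395 K/W;  Q = ΔT/R_total = 104/0.02395 = 4342 W
T_interface = T_inner − Q·ΣR(inner→interface) = 126 − 4340×0.02066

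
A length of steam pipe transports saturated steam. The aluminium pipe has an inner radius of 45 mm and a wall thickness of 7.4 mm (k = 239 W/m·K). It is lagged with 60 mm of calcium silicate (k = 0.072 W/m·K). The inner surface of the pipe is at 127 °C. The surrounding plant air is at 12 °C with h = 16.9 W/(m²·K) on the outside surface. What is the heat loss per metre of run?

For a radial system each layer contributes R = ln(r_out/r_in)/(2πkL); films add R = 1/(hA).
R_aluminium pipe wall = ln(52.4/45)/(2π×239×1) = 1.014×10^-4 K/W
R_calcium silicate = ln(112.4/52.4)/(2π×0.072×1) = 1.687 K/W
R_outer film = 1/(h_o·2πr_oL) = 1/(16.9×2π×0.1124×1) = 0.08379 K/W
R_total = 1.771 K/W
Q = ΔT/R_total = 115/1.771

q′ ≈ 64.9 W/m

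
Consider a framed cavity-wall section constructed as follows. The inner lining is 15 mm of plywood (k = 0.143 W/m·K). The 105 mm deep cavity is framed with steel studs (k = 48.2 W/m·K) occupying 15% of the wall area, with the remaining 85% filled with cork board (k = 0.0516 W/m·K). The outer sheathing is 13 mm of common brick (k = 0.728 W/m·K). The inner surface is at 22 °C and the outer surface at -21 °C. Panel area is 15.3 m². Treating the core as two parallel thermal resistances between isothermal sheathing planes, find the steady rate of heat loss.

Q ≈ 4800 W

Sheathing layers in series; stud and cavity paths in parallel between them.
R_inner = 0.015/(0.143×15.3) = 0.006856 K/W
R_stud  = 0.105/(48.2×0.15×15.3) = 9.492×10^-4 K/W
R_cav   = 0.105/(0.0516×0.85×15.3) = 0.1565 K/W
1/R_core = 1/R_stud + 1/R_cav → R_core = 9.435×10^-4 K/W
R_outer = 0.013/(0.728×15.3) = 0.001167 K/W
R_total = 0.008967 K/W
Q = ΔT/R_total = 43/0.008967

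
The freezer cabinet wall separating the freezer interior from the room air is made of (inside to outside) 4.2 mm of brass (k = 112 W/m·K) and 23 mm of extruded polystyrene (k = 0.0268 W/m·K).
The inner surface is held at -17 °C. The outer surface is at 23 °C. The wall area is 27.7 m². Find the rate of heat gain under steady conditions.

Model the wall as resistances in series:
R_brass = L/(kA) = 0.0042/(112×27.7) = 1.354×10^-6 K/W
R_extruded polystyrene = L/(kA) = 0.023/(0.0268×27.7) = 0.03098 K/W
R_total = 0.03098 K/W
Q = ΔT / R_total = 40 / 0.03098

Q ≈ 1290 W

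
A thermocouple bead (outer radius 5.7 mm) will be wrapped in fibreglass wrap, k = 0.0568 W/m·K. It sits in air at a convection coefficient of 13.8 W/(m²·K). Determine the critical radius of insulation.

For a sphere r_cr = 2k/h = 2×0.0568/13.8
r_cr = 8.23 mm; since the bare radius (5.7 mm) is below r_cr, adding a thin layer of insulation will *increase* heat loss.

r_cr ≈ 8.23 mm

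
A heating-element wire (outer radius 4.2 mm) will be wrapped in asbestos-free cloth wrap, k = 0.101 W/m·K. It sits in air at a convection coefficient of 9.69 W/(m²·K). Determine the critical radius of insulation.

For a cylinder r_cr = k/h = 0.101/9.69
r_cr = 10.4 mm; since the bare radius (4.2 mm) is below r_cr, adding a thin layer of insulation will *increase* heat loss.

r_cr ≈ 10.4 mm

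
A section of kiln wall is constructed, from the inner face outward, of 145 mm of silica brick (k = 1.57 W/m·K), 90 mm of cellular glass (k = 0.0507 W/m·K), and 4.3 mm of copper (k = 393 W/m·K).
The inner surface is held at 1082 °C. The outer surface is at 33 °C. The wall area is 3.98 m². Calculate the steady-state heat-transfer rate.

Q ≈ 2240 W

Model the wall as resistances in series:
R_silica brick = L/(kA) = 0.145/(1.57×3.98) = 0.02321 K/W
R_cellular glass = L/(kA) = 0.09/(0.0507×3.98) = 0.446 K/W
R_copper = L/(kA) = 0.0043/(393×3.98) = 2.749×10^-6 K/W
R_total = 0.4692 K/W
Q = ΔT / R_total = 1049 / 0.4692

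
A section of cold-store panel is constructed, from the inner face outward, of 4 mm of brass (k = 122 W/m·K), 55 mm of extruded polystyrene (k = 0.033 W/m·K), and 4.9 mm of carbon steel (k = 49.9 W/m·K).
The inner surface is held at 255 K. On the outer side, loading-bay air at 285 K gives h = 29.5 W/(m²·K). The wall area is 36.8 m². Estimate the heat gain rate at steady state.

Q ≈ 649 W

Using the resistance-network approach (series):
R_brass = L/(kA) = 0.004/(122×36.8) = 8.909×10^-7 K/W
R_extruded polystyrene = L/(kA) = 0.055/(0.033×36.8) = 0.04529 K/W
R_carbon steel = L/(kA) = 0.0049/(49.9×36.8) = 2.668×10^-6 K/W
R_outer film = 1/(h_o·A) = 1/(29.5×36.8) = 9.211×10^-4 K/W
R_total = 0.04621 K/W
Q = ΔT / R_total = 30 / 0.04621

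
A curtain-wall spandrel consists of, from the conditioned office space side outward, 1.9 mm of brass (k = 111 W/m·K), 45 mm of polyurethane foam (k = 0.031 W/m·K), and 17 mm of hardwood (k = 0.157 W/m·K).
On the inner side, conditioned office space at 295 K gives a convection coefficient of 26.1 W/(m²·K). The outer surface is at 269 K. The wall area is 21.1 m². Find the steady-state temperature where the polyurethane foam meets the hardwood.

Model the wall as resistances in series:
R_inner film = 1/(h_i·A) = 1/(26.1×21.1) = 0.001816 K/W
R_brass = L/(kA) = 0.0019/(111×21.1) = 8.112×10^-7 K/W
R_polyurethane foam = L/(kA) = 0.045/(0.031×21.1) = 0.0688 K/W
R_hardwood = L/(kA) = 0.017/(0.157×21.1) = 0.005132 K/W
R_total = 0.07575 K/W;  Q = ΔT/R_total = 26/0.07575 = 343.3 W
T_interface = T_inner − Q·ΣR(inner→interface) = 295 − 343×0.07061

T ≈ 271 K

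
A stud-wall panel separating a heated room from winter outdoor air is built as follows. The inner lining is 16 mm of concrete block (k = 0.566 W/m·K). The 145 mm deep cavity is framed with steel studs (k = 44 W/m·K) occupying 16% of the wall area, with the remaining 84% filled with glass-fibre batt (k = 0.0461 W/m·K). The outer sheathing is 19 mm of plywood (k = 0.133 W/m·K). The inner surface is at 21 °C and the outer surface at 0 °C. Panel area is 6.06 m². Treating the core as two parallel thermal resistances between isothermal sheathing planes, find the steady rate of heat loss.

Sheathing layers in series; stud and cavity paths in parallel between them.
R_inner = 0.016/(0.566×6.06) = 0.004665 K/W
R_stud  = 0.145/(44×0.16×6.06) = 0.003399 K/W
R_cav   = 0.145/(0.0461×0.84×6.06) = 0.6179 K/W
1/R_core = 1/R_stud + 1/R_cav → R_core = 0.00338 K/W
R_outer = 0.019/(0.133×6.06) = 0.02357 K/W
R_total = 0.03162 K/W
Q = ΔT/R_total = 21/0.03162

Q ≈ 664 W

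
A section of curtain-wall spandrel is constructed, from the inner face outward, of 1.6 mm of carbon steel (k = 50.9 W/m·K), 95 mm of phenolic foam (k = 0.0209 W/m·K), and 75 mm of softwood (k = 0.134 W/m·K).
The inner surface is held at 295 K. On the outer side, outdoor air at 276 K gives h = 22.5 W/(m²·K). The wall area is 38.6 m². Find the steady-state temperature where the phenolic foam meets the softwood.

T ≈ 278 K

Treating each layer as a thermal resistance in series:
R_carbon steel = L/(kA) = 0.0016/(50.9×38.6) = 8.144×10^-7 K/W
R_phenolic foam = L/(kA) = 0.095/(0.0209×38.6) = 0.1178 K/W
R_softwood = L/(kA) = 0.075/(0.134×38.6) = 0.0145 K/W
R_outer film = 1/(h_o·A) = 1/(22.5×38.6) = 0.001151 K/W
R_total = 0.1334 K/W;  Q = ΔT/R_total = 19/0.1334 = 142.4 W
T_interface = T_inner − Q·ΣR(inner→interface) = 295 − 142×0.1178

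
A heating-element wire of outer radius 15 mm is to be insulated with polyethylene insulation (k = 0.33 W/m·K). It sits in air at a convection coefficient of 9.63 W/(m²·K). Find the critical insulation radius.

r_cr ≈ 34.3 mm

For a cylinder r_cr = k/h = 0.33/9.63
r_cr = 34.3 mm; since the bare radius (15 mm) is below r_cr, adding a thin layer of insulation will *increase* heat loss.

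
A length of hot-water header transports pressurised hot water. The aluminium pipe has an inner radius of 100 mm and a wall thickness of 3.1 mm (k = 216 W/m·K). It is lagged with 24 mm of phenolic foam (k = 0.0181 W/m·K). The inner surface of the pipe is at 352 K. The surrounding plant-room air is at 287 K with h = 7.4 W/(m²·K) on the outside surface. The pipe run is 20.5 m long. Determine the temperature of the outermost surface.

Cylindrical conduction, so R = ln(r₂/r₁)/(2πkL) per layer, in series:
R_aluminium pipe wall = ln(103.1/100)/(2π×216×20.5) = 1.097×10^-6 K/W
R_phenolic foam = ln(127.1/103.1)/(2π×0.0181×20.5) = 0.08976 K/W
R_outer film = 1/(h_o·2πr_oL) = 1/(7.4×2π×0.1271×20.5) = 0.008254 K/W
R_total = 0.09802 K/W
Q = ΔT/R_total = 65/0.09802
Q = 663 W
T_interface = T_inner − Q·ΣR(inner→interface) = 352 − 663×0.08977

T ≈ 292 K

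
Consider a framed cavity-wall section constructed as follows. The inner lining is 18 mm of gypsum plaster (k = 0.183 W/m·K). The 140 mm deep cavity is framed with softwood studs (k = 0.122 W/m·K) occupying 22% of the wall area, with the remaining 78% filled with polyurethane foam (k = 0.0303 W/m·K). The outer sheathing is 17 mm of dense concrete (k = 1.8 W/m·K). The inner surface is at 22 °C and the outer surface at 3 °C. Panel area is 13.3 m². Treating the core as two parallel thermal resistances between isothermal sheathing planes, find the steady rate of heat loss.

Sheathing layers in series; stud and cavity paths in parallel between them.
R_inner = 0.018/(0.183×13.3) = 0.007396 K/W
R_stud  = 0.14/(0.122×0.22×13.3) = 0.3922 K/W
R_cav   = 0.14/(0.0303×0.78×13.3) = 0.4454 K/W
1/R_core = 1/R_stud + 1/R_cav → R_core = 0.2085 K/W
R_outer = 0.017/(1.8×13.3) = 7.101×10^-4 K/W
R_total = 0.2167 K/W
Q = ΔT/R_total = 19/0.2167

Q ≈ 87.7 W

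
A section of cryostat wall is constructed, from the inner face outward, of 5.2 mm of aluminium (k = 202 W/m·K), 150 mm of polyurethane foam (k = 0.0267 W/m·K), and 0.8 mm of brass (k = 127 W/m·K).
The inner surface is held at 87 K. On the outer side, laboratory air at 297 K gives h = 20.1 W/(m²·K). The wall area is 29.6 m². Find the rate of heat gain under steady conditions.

Q ≈ 1100 W

Thermal resistances in series:
R_aluminium = L/(kA) = 0.0052/(202×29.6) = 8.697×10^-7 K/W
R_polyurethane foam = L/(kA) = 0.15/(0.0267×29.6) = 0.1898 K/W
R_brass = L/(kA) = 0.0008/(127×29.6) = 2.128×10^-7 K/W
R_outer film = 1/(h_o·A) = 1/(20.1×29.6) = 0.001681 K/W
R_total = 0.1915 K/W
Q = ΔT / R_total = 210 / 0.1915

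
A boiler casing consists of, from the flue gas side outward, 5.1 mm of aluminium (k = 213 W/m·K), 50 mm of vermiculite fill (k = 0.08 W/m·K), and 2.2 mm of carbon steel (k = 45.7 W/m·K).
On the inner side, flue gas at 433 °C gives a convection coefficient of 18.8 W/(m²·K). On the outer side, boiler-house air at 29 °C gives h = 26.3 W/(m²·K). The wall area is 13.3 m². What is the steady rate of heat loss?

Q ≈ 7500 W

Series thermal resistances:
R_inner film = 1/(h_i·A) = 1/(18.8×13.3) = 0.003999 K/W
R_aluminium = L/(kA) = 0.0051/(213×13.3) = 1.8×10^-6 K/W
R_vermiculite fill = L/(kA) = 0.05/(0.08×13.3) = 0.04699 K/W
R_carbon steel = L/(kA) = 0.0022/(45.7×13.3) = 3.62×10^-6 K/W
R_outer film = 1/(h_o·A) = 1/(26.3×13.3) = 0.002859 K/W
R_total = 0.05386 K/W
Q = ΔT / R_total = 404 / 0.05386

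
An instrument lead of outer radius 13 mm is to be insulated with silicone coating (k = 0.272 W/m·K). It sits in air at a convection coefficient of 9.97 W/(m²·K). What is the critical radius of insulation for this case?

For a cylinder r_cr = k/h = 0.272/9.97
r_cr = 27.3 mm; since the bare radius (13 mm) is below r_cr, adding a thin layer of insulation will *increase* heat loss.

r_cr ≈ 27.3 mm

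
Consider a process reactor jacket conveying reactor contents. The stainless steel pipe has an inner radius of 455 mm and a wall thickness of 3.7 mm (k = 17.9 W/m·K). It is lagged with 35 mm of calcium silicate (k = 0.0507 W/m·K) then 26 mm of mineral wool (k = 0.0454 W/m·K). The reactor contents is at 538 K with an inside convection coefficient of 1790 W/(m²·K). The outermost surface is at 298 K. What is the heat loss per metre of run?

Radial resistances (cylindrical: R_cond = ln(r_o/r_i)/(2πkL), R_conv = 1/(h·2πrL)):
R_inner film = 1/(h_i·2πr₁L) = 1/(1790×2π×0.455×1) = 1.954×10^-4 K/W
R_stainless steel pipe wall = ln(458.7/455)/(2π×17.9×1) = 7.201×10^-5 K/W
R_calcium silicate = ln(493.7/458.7)/(2π×0.0507×1) = 0.2308 K/W
R_mineral wool = ln(519.7/493.7)/(2π×0.0454×1) = 0.1799 K/W
R_total = 0.411 K/W
Q = ΔT/R_total = 240/0.411

q′ ≈ 584 W/m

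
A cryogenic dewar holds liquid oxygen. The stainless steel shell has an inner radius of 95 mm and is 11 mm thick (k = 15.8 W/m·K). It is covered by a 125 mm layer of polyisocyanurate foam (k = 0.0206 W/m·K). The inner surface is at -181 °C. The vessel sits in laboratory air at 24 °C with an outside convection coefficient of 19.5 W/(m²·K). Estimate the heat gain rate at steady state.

Q ≈ 10.4 W

Radial (spherical) resistances in series:
R_stainless steel shell = (1/0.095 − 1/0.106)/(4π×15.8) = 0.005502 K/W
R_polyisocyanurate foam = (1/0.106 − 1/0.231)/(4π×0.0206) = 19.72 K/W
R_outer film = 1/(h·4πr_o²) = 1/(19.5×4π×0.231²) = 0.07648 K/W
R_total = 19.8 K/W
Q = ΔT/R_total = 205/19.8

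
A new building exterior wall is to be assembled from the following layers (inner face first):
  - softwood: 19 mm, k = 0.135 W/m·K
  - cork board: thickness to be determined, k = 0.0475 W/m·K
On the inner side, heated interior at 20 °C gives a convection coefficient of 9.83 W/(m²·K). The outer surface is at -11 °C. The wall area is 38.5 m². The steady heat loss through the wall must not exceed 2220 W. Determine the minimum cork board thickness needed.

Series thermal resistances:
R_inner film = 1/(h_i·A) = 1/(9.83×38.5) = 0.002642 K/W
R_softwood = L/(kA) = 0.019/(0.135×38.5) = 0.003656 K/W
Sum of the known resistances R_other = 0.006298 K/W
Required total resistance R_tot = ΔT/Q_allow = 31/2220 = 0.01396 K/W
R_cork board = R_tot − R_other = 0.007666 K/W
L = R·k·A = 0.007666×0.0475×38.5

L ≈ 14 mm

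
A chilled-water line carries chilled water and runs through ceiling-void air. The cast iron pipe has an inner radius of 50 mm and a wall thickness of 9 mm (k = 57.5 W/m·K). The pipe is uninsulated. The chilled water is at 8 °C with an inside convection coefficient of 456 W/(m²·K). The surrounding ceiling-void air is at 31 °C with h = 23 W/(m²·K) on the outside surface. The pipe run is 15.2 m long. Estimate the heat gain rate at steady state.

Q ≈ 2800 W

Per-layer cylindrical resistances, series-summed:
R_inner film = 1/(h_i·2πr₁L) = 1/(456×2π×0.05×15.2) = 4.592×10^-4 K/W
R_cast iron pipe wall = ln(59/50)/(2π×57.5×15.2) = 3.014×10^-5 K/W
R_outer film = 1/(h_o·2πr_oL) = 1/(23×2π×0.059×15.2) = 0.007716 K/W
R_total = 0.008205 K/W
Q = ΔT/R_total = 23/0.008205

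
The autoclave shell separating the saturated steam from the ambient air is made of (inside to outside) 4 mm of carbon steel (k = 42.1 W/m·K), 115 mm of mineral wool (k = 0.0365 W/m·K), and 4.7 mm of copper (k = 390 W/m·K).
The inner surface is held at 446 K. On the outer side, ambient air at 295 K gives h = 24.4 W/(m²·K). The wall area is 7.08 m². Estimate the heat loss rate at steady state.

Series thermal resistances:
R_carbon steel = L/(kA) = 0.004/(42.1×7.08) = 1.342×10^-5 K/W
R_mineral wool = L/(kA) = 0.115/(0.0365×7.08) = 0.445 K/W
R_copper = L/(kA) = 0.0047/(390×7.08) = 1.702×10^-6 K/W
R_outer film = 1/(h_o·A) = 1/(24.4×7.08) = 0.005789 K/W
R_total = 0.4508 K/W
Q = ΔT / R_total = 151 / 0.4508

Q ≈ 335 W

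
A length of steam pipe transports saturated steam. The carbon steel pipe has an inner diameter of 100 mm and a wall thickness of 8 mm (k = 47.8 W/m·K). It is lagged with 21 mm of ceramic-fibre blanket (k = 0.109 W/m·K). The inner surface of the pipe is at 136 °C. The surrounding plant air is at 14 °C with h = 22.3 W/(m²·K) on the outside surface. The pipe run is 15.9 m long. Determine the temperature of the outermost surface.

T ≈ 34.3 °C

Per-layer cylindrical resistances, series-summed:
R_carbon steel pipe wall = ln(58/50)/(2π×47.8×15.9) = 3.108×10^-5 K/W
R_ceramic-fibre blanket = ln(79/58)/(2π×0.109×15.9) = 0.02838 K/W
R_outer film = 1/(h_o·2πr_oL) = 1/(22.3×2π×0.079×15.9) = 0.005682 K/W
R_total = 0.03409 K/W
Q = ΔT/R_total = 122/0.03409
Q = 3580 W
T_interface = T_inner − Q·ΣR(inner→interface) = 136 − 3580×0.02841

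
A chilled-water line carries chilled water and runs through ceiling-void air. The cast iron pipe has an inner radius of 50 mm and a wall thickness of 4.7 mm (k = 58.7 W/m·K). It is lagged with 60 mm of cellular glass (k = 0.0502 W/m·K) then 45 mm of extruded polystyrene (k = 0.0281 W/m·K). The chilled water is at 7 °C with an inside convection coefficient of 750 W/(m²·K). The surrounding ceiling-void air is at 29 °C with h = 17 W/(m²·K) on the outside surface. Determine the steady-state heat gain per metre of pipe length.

Per-layer cylindrical resistances, series-summed:
R_inner film = 1/(h_i·2πr₁L) = 1/(750×2π×0.05×1) = 0.004244 K/W
R_cast iron pipe wall = ln(54.7/50)/(2π×58.7×1) = 2.436×10^-4 K/W
R_cellular glass = ln(114.7/54.7)/(2π×0.0502×1) = 2.348 K/W
R_extruded polystyrene = ln(159.7/114.7)/(2π×0.0281×1) = 1.875 K/W
R_outer film = 1/(h_o·2πr_oL) = 1/(17×2π×0.1597×1) = 0.05862 K/W
R_total = 4.285 K/W
Q = ΔT/R_total = 22/4.285

q′ ≈ 5.13 W/m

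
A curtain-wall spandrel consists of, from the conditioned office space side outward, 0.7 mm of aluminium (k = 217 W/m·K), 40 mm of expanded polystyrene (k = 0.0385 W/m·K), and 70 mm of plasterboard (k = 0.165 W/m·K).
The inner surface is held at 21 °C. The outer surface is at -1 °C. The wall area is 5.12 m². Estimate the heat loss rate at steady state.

Series thermal resistances:
R_aluminium = L/(kA) = 0.0007/(217×5.12) = 6.3×10^-7 K/W
R_expanded polystyrene = L/(kA) = 0.04/(0.0385×5.12) = 0.2029 K/W
R_plasterboard = L/(kA) = 0.07/(0.165×5.12) = 0.08286 K/W
R_total = 0.2858 K/W
Q = ΔT / R_total = 22 / 0.2858

Q ≈ 77 W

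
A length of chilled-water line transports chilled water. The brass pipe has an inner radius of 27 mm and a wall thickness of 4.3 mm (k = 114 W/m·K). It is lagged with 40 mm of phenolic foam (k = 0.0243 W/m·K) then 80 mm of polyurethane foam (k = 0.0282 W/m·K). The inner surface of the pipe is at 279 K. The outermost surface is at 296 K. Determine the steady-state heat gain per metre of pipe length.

q′ ≈ 1.76 W/m

Radial resistances (cylindrical: R_cond = ln(r_o/r_i)/(2πkL), R_conv = 1/(h·2πrL)):
R_brass pipe wall = ln(31.3/27)/(2π×114×1) = 2.063×10^-4 K/W
R_phenolic foam = ln(71.3/31.3)/(2π×0.0243×1) = 5.392 K/W
R_polyurethane foam = ln(151.3/71.3)/(2π×0.0282×1) = 4.246 K/W
R_total = 9.639 K/W
Q = ΔT/R_total = 17/9.639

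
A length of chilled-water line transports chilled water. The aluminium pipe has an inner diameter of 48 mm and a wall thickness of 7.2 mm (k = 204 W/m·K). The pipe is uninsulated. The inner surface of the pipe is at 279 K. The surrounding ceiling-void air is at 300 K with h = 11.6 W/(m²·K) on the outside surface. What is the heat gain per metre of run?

For a radial system each layer contributes R = ln(r_out/r_in)/(2πkL); films add R = 1/(hA).
R_aluminium pipe wall = ln(31.2/24)/(2π×204×1) = 2.047×10^-4 K/W
R_outer film = 1/(h_o·2πr_oL) = 1/(11.6×2π×0.0312×1) = 0.4398 K/W
R_total = 0.44 K/W
Q = ΔT/R_total = 21/0.44

q′ ≈ 47.7 W/m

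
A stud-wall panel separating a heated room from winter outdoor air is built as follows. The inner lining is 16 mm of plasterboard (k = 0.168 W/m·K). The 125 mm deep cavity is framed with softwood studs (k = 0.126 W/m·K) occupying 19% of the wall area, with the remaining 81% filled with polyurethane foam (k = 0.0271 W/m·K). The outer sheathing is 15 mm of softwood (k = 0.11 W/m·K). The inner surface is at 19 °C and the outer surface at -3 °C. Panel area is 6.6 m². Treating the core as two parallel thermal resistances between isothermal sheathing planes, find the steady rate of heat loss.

Q ≈ 49.1 W

Sheathing layers in series; stud and cavity paths in parallel between them.
R_inner = 0.016/(0.168×6.6) = 0.01443 K/W
R_stud  = 0.125/(0.126×0.19×6.6) = 0.7911 K/W
R_cav   = 0.125/(0.0271×0.81×6.6) = 0.8628 K/W
1/R_core = 1/R_stud + 1/R_cav → R_core = 0.4127 K/W
R_outer = 0.015/(0.11×6.6) = 0.02066 K/W
R_total = 0.4478 K/W
Q = ΔT/R_total = 22/0.4478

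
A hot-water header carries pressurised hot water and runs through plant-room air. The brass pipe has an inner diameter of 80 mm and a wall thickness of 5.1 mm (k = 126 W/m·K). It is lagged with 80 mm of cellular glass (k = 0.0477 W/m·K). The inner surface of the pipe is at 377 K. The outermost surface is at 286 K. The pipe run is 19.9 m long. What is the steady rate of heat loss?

Q ≈ 532 W

Radial resistances (cylindrical: R_cond = ln(r_o/r_i)/(2πkL), R_conv = 1/(h·2πrL)):
R_brass pipe wall = ln(45.1/40)/(2π×126×19.9) = 7.617×10^-6 K/W
R_cellular glass = ln(125.1/45.1)/(2π×0.0477×19.9) = 0.1711 K/W
R_total = 0.1711 K/W
Q = ΔT/R_total = 91/0.1711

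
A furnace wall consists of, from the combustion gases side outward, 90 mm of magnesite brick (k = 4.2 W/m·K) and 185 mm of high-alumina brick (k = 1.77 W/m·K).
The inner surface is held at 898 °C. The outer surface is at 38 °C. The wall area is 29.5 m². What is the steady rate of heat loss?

Series thermal resistances:
R_magnesite brick = L/(kA) = 0.09/(4.2×29.5) = 7.264×10^-4 K/W
R_high-alumina brick = L/(kA) = 0.185/(1.77×29.5) = 0.003543 K/W
R_total = 0.004269 K/W
Q = ΔT / R_total = 860 / 0.004269

Q ≈ 201000 W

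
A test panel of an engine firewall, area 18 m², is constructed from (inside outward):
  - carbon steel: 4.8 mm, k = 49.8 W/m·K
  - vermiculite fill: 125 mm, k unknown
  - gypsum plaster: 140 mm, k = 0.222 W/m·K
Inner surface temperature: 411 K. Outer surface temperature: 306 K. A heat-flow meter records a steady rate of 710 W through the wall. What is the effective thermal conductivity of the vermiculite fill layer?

k ≈ 0.0615 W/(m·K)

Using the resistance-network approach (series):
R_carbon steel = L/(kA) = 0.0048/(49.8×18) = 5.355×10^-6 K/W
R_gypsum plaster = L/(kA) = 0.14/(0.222×18) = 0.03504 K/W
Sum of known resistances R_other = 0.03504 K/W
Total R = ΔT/Q = 105/710 = 0.1479 K/W
R_vermiculite fill = R_total − R_other = 0.1128 K/W
k = L/(R·A) = 0.125/(0.1128×18)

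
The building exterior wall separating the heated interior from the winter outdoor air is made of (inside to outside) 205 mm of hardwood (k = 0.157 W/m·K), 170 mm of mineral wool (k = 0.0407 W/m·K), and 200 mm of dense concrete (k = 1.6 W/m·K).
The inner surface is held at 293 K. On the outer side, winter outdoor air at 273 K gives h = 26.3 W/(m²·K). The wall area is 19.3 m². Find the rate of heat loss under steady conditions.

Q ≈ 68.4 W

Treating each layer as a thermal resistance in series:
R_hardwood = L/(kA) = 0.205/(0.157×19.3) = 0.06765 K/W
R_mineral wool = L/(kA) = 0.17/(0.0407×19.3) = 0.2164 K/W
R_dense concrete = L/(kA) = 0.2/(1.6×19.3) = 0.006477 K/W
R_outer film = 1/(h_o·A) = 1/(26.3×19.3) = 0.00197 K/W
R_total = 0.2925 K/W
Q = ΔT / R_total = 20 / 0.2925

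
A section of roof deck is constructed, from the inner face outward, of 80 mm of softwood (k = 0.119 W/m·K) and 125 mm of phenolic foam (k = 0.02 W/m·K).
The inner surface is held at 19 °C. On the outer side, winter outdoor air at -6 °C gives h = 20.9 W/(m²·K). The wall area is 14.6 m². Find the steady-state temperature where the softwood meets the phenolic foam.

Thermal resistances in series:
R_softwood = L/(kA) = 0.08/(0.119×14.6) = 0.04605 K/W
R_phenolic foam = L/(kA) = 0.125/(0.02×14.6) = 0.4281 K/W
R_outer film = 1/(h_o·A) = 1/(20.9×14.6) = 0.003277 K/W
R_total = 0.4774 K/W;  Q = ΔT/R_total = 25/0.4774 = 52.37 W
T_interface = T_inner − Q·ΣR(inner→interface) = 19 − 52.4×0.04605

T ≈ 16.6 °C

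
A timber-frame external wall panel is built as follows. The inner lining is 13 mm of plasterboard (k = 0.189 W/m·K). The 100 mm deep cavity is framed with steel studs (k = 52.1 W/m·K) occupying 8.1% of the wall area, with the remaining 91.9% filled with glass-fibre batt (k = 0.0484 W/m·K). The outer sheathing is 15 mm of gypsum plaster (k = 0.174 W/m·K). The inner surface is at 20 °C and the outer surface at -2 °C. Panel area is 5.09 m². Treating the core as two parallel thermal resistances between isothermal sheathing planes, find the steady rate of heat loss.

Q ≈ 628 W

Sheathing layers in series; stud and cavity paths in parallel between them.
R_inner = 0.013/(0.189×5.09) = 0.01351 K/W
R_stud  = 0.1/(52.1×0.081×5.09) = 0.004655 K/W
R_cav   = 0.1/(0.0484×0.919×5.09) = 0.4417 K/W
1/R_core = 1/R_stud + 1/R_cav → R_core = 0.004607 K/W
R_outer = 0.015/(0.174×5.09) = 0.01694 K/W
R_total = 0.03506 K/W
Q = ΔT/R_total = 22/0.03506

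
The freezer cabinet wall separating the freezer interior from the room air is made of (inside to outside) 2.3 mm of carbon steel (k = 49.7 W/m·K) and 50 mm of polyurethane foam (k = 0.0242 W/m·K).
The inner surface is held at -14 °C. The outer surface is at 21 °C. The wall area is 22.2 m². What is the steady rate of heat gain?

Thermal resistances in series:
R_carbon steel = L/(kA) = 0.0023/(49.7×22.2) = 2.085×10^-6 K/W
R_polyurethane foam = L/(kA) = 0.05/(0.0242×22.2) = 0.09307 K/W
R_total = 0.09307 K/W
Q = ΔT / R_total = 35 / 0.09307

Q ≈ 376 W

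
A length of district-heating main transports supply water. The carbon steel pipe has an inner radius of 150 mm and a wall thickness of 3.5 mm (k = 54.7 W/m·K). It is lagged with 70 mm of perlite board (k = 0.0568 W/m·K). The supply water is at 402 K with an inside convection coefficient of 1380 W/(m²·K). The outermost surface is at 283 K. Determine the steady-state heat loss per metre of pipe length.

q′ ≈ 113 W/m

Per-layer cylindrical resistances, series-summed:
R_inner film = 1/(h_i·2πr₁L) = 1/(1380×2π×0.15×1) = 7.689×10^-4 K/W
R_carbon steel pipe wall = ln(153.5/150)/(2π×54.7×1) = 6.711×10^-5 K/W
R_perlite board = ln(223.5/153.5)/(2π×0.0568×1) = 1.053 K/W
R_total = 1.054 K/W
Q = ΔT/R_total = 119/1.054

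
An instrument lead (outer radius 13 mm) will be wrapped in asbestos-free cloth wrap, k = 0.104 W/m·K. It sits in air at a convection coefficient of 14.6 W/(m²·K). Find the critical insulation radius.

r_cr ≈ 7.12 mm

For a cylinder r_cr = k/h = 0.104/14.6
r_cr = 7.12 mm; since the bare radius (13 mm) is above r_cr, any added insulation will reduce heat loss.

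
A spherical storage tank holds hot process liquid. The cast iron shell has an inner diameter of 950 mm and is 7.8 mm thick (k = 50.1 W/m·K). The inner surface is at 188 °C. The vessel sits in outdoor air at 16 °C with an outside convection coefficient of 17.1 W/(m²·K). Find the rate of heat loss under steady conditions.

Q ≈ 8590 W

Each spherical layer contributes R = (1/r_i − 1/r_o)/(4πk):
R_cast iron shell = (1/0.475 − 1/0.4828)/(4π×50.1) = 5.402×10^-5 K/W
R_outer film = 1/(h·4πr_o²) = 1/(17.1×4π×0.4828²) = 0.01996 K/W
R_total = 0.02002 K/W
Q = ΔT/R_total = 172/0.02002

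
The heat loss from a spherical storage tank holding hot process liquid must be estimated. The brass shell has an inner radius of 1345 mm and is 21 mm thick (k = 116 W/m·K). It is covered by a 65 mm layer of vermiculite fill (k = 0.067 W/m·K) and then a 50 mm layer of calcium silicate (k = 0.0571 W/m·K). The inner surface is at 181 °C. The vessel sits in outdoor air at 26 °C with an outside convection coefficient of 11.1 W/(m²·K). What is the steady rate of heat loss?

Each spherical layer contributes R = (1/r_i − 1/r_o)/(4πk):
R_brass shell = (1/1.345 − 1/1.366)/(4π×116) = 7.841×10^-6 K/W
R_vermiculite fill = (1/1.366 − 1/1.431)/(4π×0.067) = 0.03949 K/W
R_calcium silicate = (1/1.431 − 1/1.481)/(4π×0.0571) = 0.03288 K/W
R_outer film = 1/(h·4πr_o²) = 1/(11.1×4π×1.481²) = 0.003269 K/W
R_total = 0.07565 K/W
Q = ΔT/R_total = 155/0.07565

Q ≈ 2050 W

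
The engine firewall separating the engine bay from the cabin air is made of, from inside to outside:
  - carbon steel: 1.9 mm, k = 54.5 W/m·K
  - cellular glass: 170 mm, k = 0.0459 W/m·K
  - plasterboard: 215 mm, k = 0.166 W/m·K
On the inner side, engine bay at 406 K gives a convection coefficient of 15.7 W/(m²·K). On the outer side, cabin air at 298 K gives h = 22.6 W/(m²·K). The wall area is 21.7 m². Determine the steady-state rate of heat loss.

Thermal resistances in series:
R_inner film = 1/(h_i·A) = 1/(15.7×21.7) = 0.002935 K/W
R_carbon steel = L/(kA) = 0.0019/(54.5×21.7) = 1.607×10^-6 K/W
R_cellular glass = L/(kA) = 0.17/(0.0459×21.7) = 0.1707 K/W
R_plasterboard = L/(kA) = 0.215/(0.166×21.7) = 0.05969 K/W
R_outer film = 1/(h_o·A) = 1/(22.6×21.7) = 0.002039 K/W
R_total = 0.2353 K/W
Q = ΔT / R_total = 108 / 0.2353

Q ≈ 459 W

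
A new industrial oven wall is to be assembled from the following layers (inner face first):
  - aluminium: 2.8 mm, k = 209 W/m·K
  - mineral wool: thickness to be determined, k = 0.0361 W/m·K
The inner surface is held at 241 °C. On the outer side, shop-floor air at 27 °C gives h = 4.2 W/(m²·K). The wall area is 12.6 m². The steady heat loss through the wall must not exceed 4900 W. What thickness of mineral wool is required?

L ≈ 11.3 mm

Model the wall as resistances in series:
R_aluminium = L/(kA) = 0.0028/(209×12.6) = 1.063×10^-6 K/W
R_outer film = 1/(h_o·A) = 1/(4.2×12.6) = 0.0189 K/W
Sum of the known resistances R_other = 0.0189 K/W
Required total resistance R_tot = ΔT/Q_allow = 214/4900 = 0.04367 K/W
R_mineral wool = R_tot − R_other = 0.02478 K/W
L = R·k·A = 0.02478×0.0361×12.6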